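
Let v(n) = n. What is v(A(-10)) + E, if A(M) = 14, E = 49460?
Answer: 49474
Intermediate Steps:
v(A(-10)) + E = 14 + 49460 = 49474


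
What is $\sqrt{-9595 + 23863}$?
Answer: $2 \sqrt{3567} \approx 119.45$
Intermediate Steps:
$\sqrt{-9595 + 23863} = \sqrt{14268} = 2 \sqrt{3567}$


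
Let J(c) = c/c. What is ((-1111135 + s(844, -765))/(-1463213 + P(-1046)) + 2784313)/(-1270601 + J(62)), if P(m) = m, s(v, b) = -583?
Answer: -815391296157/372097497080 ≈ -2.1913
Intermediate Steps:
J(c) = 1
((-1111135 + s(844, -765))/(-1463213 + P(-1046)) + 2784313)/(-1270601 + J(62)) = ((-1111135 - 583)/(-1463213 - 1046) + 2784313)/(-1270601 + 1) = (-1111718/(-1464259) + 2784313)/(-1270600) = (-1111718*(-1/1464259) + 2784313)*(-1/1270600) = (1111718/1464259 + 2784313)*(-1/1270600) = (4076956480785/1464259)*(-1/1270600) = -815391296157/372097497080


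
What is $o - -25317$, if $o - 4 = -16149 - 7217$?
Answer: $1955$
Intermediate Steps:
$o = -23362$ ($o = 4 - 23366 = -23362$)
$o - -25317 = -23362 - -25317 = -23362 + 25317 = 1955$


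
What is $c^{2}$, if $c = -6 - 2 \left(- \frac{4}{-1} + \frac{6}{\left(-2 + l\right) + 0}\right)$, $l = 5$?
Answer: $324$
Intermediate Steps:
$c = -18$ ($c = -6 - 2 \left(- \frac{4}{-1} + \frac{6}{\left(-2 + 5\right) + 0}\right) = -6 - 2 \left(\left(-4\right) \left(-1\right) + \frac{6}{3 + 0}\right) = -6 - 2 \left(4 + \frac{6}{3}\right) = -6 - 2 \left(4 + 6 \cdot \frac{1}{3}\right) = -6 - 2 \left(4 + 2\right) = -6 - 12 = -18$)
$c^{2} = \left(-18\right)^{2} = 324$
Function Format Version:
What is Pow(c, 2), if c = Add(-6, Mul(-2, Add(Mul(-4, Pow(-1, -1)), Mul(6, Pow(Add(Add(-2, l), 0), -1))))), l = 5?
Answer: 324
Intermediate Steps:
c = -18 (c = Add(-6, Mul(-2, Add(Mul(-4, Pow(-1, -1)), Mul(6, Pow(Add(Add(-2, 5), 0), -1))))) = Add(-6, Mul(-2, Add(Mul(-4, -1), Mul(6, Pow(Add(3, 0), -1))))) = Add(-6, Mul(-2, Add(4, Mul(6, Pow(3, -1))))) = Add(-6, Mul(-2, Add(4, Mul(6, Rational(1, 3))))) = Add(-6, Mul(-2, Add(4, 2))) = Add(-6, Mul(-2, 6)) = Add(-6, -12) = -18)
Pow(c, 2) = Pow(-18, 2) = 324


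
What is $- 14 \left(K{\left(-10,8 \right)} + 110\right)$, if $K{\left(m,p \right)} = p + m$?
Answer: $-1512$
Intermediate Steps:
$K{\left(m,p \right)} = m + p$
$- 14 \left(K{\left(-10,8 \right)} + 110\right) = - 14 \left(\left(-10 + 8\right) + 110\right) = - 14 \left(-2 + 110\right) = \left(-14\right) 108 = -1512$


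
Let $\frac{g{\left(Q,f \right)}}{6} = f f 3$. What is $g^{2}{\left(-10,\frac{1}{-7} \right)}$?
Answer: $\frac{324}{2401} \approx 0.13494$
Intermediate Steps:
$g{\left(Q,f \right)} = 18 f^{2}$ ($g{\left(Q,f \right)} = 6 f f 3 = 6 f^{2} \cdot 3 = 6 \cdot 3 f^{2} = 18 f^{2}$)
$g^{2}{\left(-10,\frac{1}{-7} \right)} = \left(18 \left(\frac{1}{-7}\right)^{2}\right)^{2} = \left(18 \left(- \frac{1}{7}\right)^{2}\right)^{2} = \left(18 \cdot \frac{1}{49}\right)^{2} = \left(\frac{18}{49}\right)^{2} = \frac{324}{2401}$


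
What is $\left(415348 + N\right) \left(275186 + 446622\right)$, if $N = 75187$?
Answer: $354072087280$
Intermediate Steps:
$\left(415348 + N\right) \left(275186 + 446622\right) = \left(415348 + 75187\right) \left(275186 + 446622\right) = 490535 \cdot 721808 = 354072087280$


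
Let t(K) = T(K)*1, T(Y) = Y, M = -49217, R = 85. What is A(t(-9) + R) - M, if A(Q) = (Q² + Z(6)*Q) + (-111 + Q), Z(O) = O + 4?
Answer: 55718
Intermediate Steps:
Z(O) = 4 + O
t(K) = K (t(K) = K*1 = K)
A(Q) = -111 + Q² + 11*Q (A(Q) = (Q² + (4 + 6)*Q) + (-111 + Q) = (Q² + 10*Q) + (-111 + Q) = -111 + Q² + 11*Q)
A(t(-9) + R) - M = (-111 + (-9 + 85)² + 11*(-9 + 85)) - 1*(-49217) = (-111 + 76² + 11*76) + 49217 = (-111 + 5776 + 836) + 49217 = 6501 + 49217 = 55718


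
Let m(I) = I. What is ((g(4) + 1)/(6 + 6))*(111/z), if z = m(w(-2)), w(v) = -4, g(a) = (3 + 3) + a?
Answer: -407/16 ≈ -25.438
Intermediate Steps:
g(a) = 6 + a
z = -4
((g(4) + 1)/(6 + 6))*(111/z) = (((6 + 4) + 1)/(6 + 6))*(111/(-4)) = ((10 + 1)/12)*(111*(-¼)) = (11*(1/12))*(-111/4) = (11/12)*(-111/4) = -407/16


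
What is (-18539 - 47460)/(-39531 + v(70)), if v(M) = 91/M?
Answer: 659990/395297 ≈ 1.6696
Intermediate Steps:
(-18539 - 47460)/(-39531 + v(70)) = (-18539 - 47460)/(-39531 + 91/70) = -65999/(-39531 + 91*(1/70)) = -65999/(-39531 + 13/10) = -65999/(-395297/10) = -65999*(-10/395297) = 659990/395297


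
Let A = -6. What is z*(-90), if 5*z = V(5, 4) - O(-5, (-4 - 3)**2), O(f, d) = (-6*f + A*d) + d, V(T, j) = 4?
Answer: -3942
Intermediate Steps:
O(f, d) = -6*f - 5*d (O(f, d) = (-6*f - 6*d) + d = (-6*d - 6*f) + d = -6*f - 5*d)
z = 219/5 (z = (4 - (-6*(-5) - 5*(-4 - 3)**2))/5 = (4 - (30 - 5*(-7)**2))/5 = (4 - (30 - 5*49))/5 = (4 - (30 - 245))/5 = (4 - 1*(-215))/5 = (4 + 215)/5 = (1/5)*219 = 219/5 ≈ 43.800)
z*(-90) = (219/5)*(-90) = -3942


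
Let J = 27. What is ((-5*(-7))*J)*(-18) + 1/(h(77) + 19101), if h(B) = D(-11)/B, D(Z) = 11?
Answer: -2274373073/133708 ≈ -17010.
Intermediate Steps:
h(B) = 11/B
((-5*(-7))*J)*(-18) + 1/(h(77) + 19101) = (-5*(-7)*27)*(-18) + 1/(11/77 + 19101) = (35*27)*(-18) + 1/(11*(1/77) + 19101) = 945*(-18) + 1/(⅐ + 19101) = -17010 + 1/(133708/7) = -17010 + 7/133708 = -2274373073/133708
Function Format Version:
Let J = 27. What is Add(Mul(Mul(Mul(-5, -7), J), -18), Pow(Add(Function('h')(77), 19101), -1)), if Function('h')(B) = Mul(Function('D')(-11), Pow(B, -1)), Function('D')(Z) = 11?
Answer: Rational(-2274373073, 133708) ≈ -17010.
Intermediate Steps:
Function('h')(B) = Mul(11, Pow(B, -1))
Add(Mul(Mul(Mul(-5, -7), J), -18), Pow(Add(Function('h')(77), 19101), -1)) = Add(Mul(Mul(Mul(-5, -7), 27), -18), Pow(Add(Mul(11, Pow(77, -1)), 19101), -1)) = Add(Mul(Mul(35, 27), -18), Pow(Add(Mul(11, Rational(1, 77)), 19101), -1)) = Add(Mul(945, -18), Pow(Add(Rational(1, 7), 19101), -1)) = Add(-17010, Pow(Rational(133708, 7), -1)) = Add(-17010, Rational(7, 133708)) = Rational(-2274373073, 133708)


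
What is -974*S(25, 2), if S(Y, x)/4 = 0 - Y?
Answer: 97400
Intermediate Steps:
S(Y, x) = -4*Y (S(Y, x) = 4*(0 - Y) = 4*(-Y) = -4*Y)
-974*S(25, 2) = -(-3896)*25 = -974*(-100) = 97400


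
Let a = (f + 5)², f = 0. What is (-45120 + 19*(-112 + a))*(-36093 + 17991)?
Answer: 846684846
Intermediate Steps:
a = 25 (a = (0 + 5)² = 5² = 25)
(-45120 + 19*(-112 + a))*(-36093 + 17991) = (-45120 + 19*(-112 + 25))*(-36093 + 17991) = (-45120 + 19*(-87))*(-18102) = (-45120 - 1653)*(-18102) = -46773*(-18102) = 846684846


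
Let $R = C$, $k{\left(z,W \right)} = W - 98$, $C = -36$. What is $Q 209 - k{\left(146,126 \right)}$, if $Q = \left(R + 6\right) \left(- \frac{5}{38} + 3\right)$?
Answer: $-18013$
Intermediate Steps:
$k{\left(z,W \right)} = -98 + W$ ($k{\left(z,W \right)} = W - 98 = -98 + W$)
$R = -36$
$Q = - \frac{1635}{19}$ ($Q = \left(-36 + 6\right) \left(- \frac{5}{38} + 3\right) = - 30 \left(\left(-5\right) \frac{1}{38} + 3\right) = - 30 \left(- \frac{5}{38} + 3\right) = \left(-30\right) \frac{109}{38} = - \frac{1635}{19} \approx -86.053$)
$Q 209 - k{\left(146,126 \right)} = \left(- \frac{1635}{19}\right) 209 - \left(-98 + 126\right) = -17985 - 28 = -18013$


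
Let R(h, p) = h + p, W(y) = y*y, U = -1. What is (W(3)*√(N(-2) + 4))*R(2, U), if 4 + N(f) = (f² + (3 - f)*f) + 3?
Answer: 9*I*√3 ≈ 15.588*I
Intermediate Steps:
N(f) = -1 + f² + f*(3 - f) (N(f) = -4 + ((f² + (3 - f)*f) + 3) = -4 + ((f² + f*(3 - f)) + 3) = -4 + (3 + f² + f*(3 - f)) = -1 + f² + f*(3 - f))
W(y) = y²
(W(3)*√(N(-2) + 4))*R(2, U) = (3²*√((-1 + 3*(-2)) + 4))*(2 - 1) = (9*√((-1 - 6) + 4))*1 = (9*√(-7 + 4))*1 = (9*√(-3))*1 = (9*(I*√3))*1 = (9*I*√3)*1 = 9*I*√3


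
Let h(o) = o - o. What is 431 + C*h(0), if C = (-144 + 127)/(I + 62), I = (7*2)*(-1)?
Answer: 431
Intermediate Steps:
I = -14 (I = 14*(-1) = -14)
h(o) = 0
C = -17/48 (C = (-144 + 127)/(-14 + 62) = -17/48 ≈ -0.35417)
431 + C*h(0) = 431 - 17/48*0 = 431 + 0 = 431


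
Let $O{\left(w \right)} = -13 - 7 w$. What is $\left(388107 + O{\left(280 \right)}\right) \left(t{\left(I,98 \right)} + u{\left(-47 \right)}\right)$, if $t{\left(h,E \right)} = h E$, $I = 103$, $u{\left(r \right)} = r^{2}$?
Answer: $4750606602$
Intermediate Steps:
$t{\left(h,E \right)} = E h$
$\left(388107 + O{\left(280 \right)}\right) \left(t{\left(I,98 \right)} + u{\left(-47 \right)}\right) = \left(388107 - 1973\right) \left(98 \cdot 103 + \left(-47\right)^{2}\right) = \left(388107 - 1973\right) \left(10094 + 2209\right) = \left(388107 - 1973\right) 12303 = 386134 \cdot 12303 = 4750606602$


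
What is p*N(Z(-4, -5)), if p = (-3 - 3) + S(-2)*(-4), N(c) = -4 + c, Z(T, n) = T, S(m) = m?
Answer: -16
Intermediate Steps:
p = 2 (p = (-3 - 3) - 2*(-4) = -6 + 8 = 2)
p*N(Z(-4, -5)) = 2*(-4 - 4) = 2*(-8) = -16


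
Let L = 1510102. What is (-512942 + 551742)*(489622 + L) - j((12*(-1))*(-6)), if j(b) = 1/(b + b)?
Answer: 11172857932799/144 ≈ 7.7589e+10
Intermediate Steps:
j(b) = 1/(2*b)
(-512942 + 551742)*(489622 + L) - j((12*(-1))*(-6)) = (-512942 + 551742)*(489622 + 1510102) - 1/(2*((12*(-1))*(-6))) = 38800*1999724 - 1/(2*((-12*(-6)))) = 77589291200 - 1/(2*72) = 77589291200 - 1*1/144 = 77589291200 - 1/144 = 11172857932799/144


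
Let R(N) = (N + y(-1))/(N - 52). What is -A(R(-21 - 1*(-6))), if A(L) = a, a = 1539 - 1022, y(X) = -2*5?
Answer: -517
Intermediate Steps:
y(X) = -10
R(N) = (-10 + N)/(-52 + N) (R(N) = (N - 10)/(N - 52) = (-10 + N)/(-52 + N))
a = 517
A(L) = 517
-A(R(-21 - 1*(-6))) = -1*517 = -517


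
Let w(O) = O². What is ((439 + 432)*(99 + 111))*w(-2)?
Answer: 731640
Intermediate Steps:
((439 + 432)*(99 + 111))*w(-2) = ((439 + 432)*(99 + 111))*(-2)² = (871*210)*4 = 182910*4 = 731640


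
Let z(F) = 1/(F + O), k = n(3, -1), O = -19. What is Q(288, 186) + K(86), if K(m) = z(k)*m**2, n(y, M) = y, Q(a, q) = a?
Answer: -697/4 ≈ -174.25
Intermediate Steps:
k = 3
z(F) = 1/(-19 + F) (z(F) = 1/(F - 19) = 1/(-19 + F))
K(m) = -m**2/16 (K(m) = m**2/(-19 + 3) = m**2/(-16) = -m**2/16)
Q(288, 186) + K(86) = 288 - 1/16*86**2 = 288 - 1/16*7396 = 288 - 1849/4 = -697/4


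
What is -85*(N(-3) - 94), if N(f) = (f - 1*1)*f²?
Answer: 11050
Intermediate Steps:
N(f) = f²*(-1 + f) (N(f) = (f - 1)*f² = (-1 + f)*f² = f²*(-1 + f))
-85*(N(-3) - 94) = -85*((-3)²*(-1 - 3) - 94) = -85*(9*(-4) - 94) = -85*(-36 - 94) = -85*(-130) = 11050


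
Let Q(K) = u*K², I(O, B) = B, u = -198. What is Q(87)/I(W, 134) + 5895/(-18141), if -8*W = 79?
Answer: -4531336212/405149 ≈ -11184.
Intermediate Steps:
W = -79/8 (W = -⅛*79 = -79/8 ≈ -9.8750)
Q(K) = -198*K²
Q(87)/I(W, 134) + 5895/(-18141) = -198*87²/134 + 5895/(-18141) = -198*7569*(1/134) + 5895*(-1/18141) = -1498662*1/134 - 1965/6047 = -749331/67 - 1965/6047 = -4531336212/405149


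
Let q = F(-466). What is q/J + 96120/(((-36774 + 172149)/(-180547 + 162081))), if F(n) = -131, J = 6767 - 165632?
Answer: -3759702920489/286751325 ≈ -13111.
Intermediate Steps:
J = -158865
q = -131
q/J + 96120/(((-36774 + 172149)/(-180547 + 162081))) = -131/(-158865) + 96120/(((-36774 + 172149)/(-180547 + 162081))) = -131*(-1/158865) + 96120/((135375/(-18466))) = 131/158865 + 96120/((135375*(-1/18466))) = 131/158865 + 96120/(-135375/18466) = 131/158865 + 96120*(-18466/135375) = 131/158865 - 118330128/9025 = -3759702920489/286751325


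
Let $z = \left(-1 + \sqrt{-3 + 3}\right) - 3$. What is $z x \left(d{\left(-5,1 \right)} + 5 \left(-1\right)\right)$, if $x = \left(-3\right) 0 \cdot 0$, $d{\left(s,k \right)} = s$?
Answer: $0$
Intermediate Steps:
$x = 0$ ($x = 0 \cdot 0 = 0$)
$z = -4$ ($z = \left(-1 + \sqrt{0}\right) - 3 = \left(-1 + 0\right) - 3 = -1 - 3 = -4$)
$z x \left(d{\left(-5,1 \right)} + 5 \left(-1\right)\right) = \left(-4\right) 0 \left(-5 + 5 \left(-1\right)\right) = 0 \left(-5 - 5\right) = 0 \left(-10\right) = 0$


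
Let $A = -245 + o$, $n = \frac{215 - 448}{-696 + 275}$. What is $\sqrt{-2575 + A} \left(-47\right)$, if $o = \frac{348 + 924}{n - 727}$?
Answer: $- \frac{1128 i \sqrt{114553335957}}{152917} \approx - 2496.6 i$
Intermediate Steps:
$n = \frac{233}{421}$ ($n = - \frac{233}{-421} = \left(-233\right) \left(- \frac{1}{421}\right) = \frac{233}{421} \approx 0.55344$)
$o = - \frac{267756}{152917}$ ($o = \frac{348 + 924}{\frac{233}{421} - 727} = \frac{1272}{- \frac{305834}{421}} = 1272 \left(- \frac{421}{305834}\right) = - \frac{267756}{152917} \approx -1.751$)
$A = - \frac{37732421}{152917}$ ($A = -245 - \frac{267756}{152917} = - \frac{37732421}{152917} \approx -246.75$)
$\sqrt{-2575 + A} \left(-47\right) = \sqrt{-2575 - \frac{37732421}{152917}} \left(-47\right) = \sqrt{- \frac{431493696}{152917}} \left(-47\right) = \frac{24 i \sqrt{114553335957}}{152917} \left(-47\right) = - \frac{1128 i \sqrt{114553335957}}{152917}$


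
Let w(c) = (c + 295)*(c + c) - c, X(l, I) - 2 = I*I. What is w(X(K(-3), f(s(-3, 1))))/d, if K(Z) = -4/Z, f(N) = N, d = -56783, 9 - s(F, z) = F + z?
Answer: -102705/56783 ≈ -1.8087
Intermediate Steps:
s(F, z) = 9 - F - z (s(F, z) = 9 - (F + z) = 9 + (-F - z) = 9 - F - z)
X(l, I) = 2 + I² (X(l, I) = 2 + I*I = 2 + I²)
w(c) = -c + 2*c*(295 + c) (w(c) = (295 + c)*(2*c) - c = 2*c*(295 + c) - c = -c + 2*c*(295 + c))
w(X(K(-3), f(s(-3, 1))))/d = ((2 + (9 - 1*(-3) - 1*1)²)*(589 + 2*(2 + (9 - 1*(-3) - 1*1)²)))/(-56783) = ((2 + (9 + 3 - 1)²)*(589 + 2*(2 + (9 + 3 - 1)²)))*(-1/56783) = ((2 + 11²)*(589 + 2*(2 + 11²)))*(-1/56783) = ((2 + 121)*(589 + 2*(2 + 121)))*(-1/56783) = (123*(589 + 2*123))*(-1/56783) = (123*(589 + 246))*(-1/56783) = (123*835)*(-1/56783) = 102705*(-1/56783) = -102705/56783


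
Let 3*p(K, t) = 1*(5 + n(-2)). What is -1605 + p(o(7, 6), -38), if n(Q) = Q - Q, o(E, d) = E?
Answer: -4810/3 ≈ -1603.3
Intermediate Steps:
n(Q) = 0
p(K, t) = 5/3 (p(K, t) = (1*(5 + 0))/3 = (1*5)/3 = (⅓)*5 = 5/3)
-1605 + p(o(7, 6), -38) = -1605 + 5/3 = -4810/3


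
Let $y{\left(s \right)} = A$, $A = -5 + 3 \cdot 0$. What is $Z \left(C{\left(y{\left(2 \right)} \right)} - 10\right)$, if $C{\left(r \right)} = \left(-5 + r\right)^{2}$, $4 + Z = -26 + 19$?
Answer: $-990$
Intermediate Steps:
$A = -5$ ($A = -5 + 0 = -5$)
$y{\left(s \right)} = -5$
$Z = -11$ ($Z = -4 + \left(-26 + 19\right) = -4 - 7 = -11$)
$Z \left(C{\left(y{\left(2 \right)} \right)} - 10\right) = - 11 \left(\left(-5 - 5\right)^{2} - 10\right) = - 11 \left(\left(-10\right)^{2} - 10\right) = - 11 \left(100 - 10\right) = \left(-11\right) 90 = -990$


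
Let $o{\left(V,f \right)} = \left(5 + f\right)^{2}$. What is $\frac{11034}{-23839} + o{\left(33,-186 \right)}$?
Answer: $\frac{780978445}{23839} \approx 32761.0$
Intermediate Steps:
$\frac{11034}{-23839} + o{\left(33,-186 \right)} = \frac{11034}{-23839} + \left(5 - 186\right)^{2} = 11034 \left(- \frac{1}{23839}\right) + \left(-181\right)^{2} = - \frac{11034}{23839} + 32761 = \frac{780978445}{23839}$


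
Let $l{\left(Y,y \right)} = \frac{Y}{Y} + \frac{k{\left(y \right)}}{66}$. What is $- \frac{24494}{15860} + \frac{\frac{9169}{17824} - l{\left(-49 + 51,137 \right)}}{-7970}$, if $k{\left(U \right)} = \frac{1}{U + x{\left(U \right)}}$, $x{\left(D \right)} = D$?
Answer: $- \frac{786521474206313}{509297083563840} \approx -1.5443$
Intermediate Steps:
$k{\left(U \right)} = \frac{1}{2 U}$ ($k{\left(U \right)} = \frac{1}{U + U} = \frac{1}{2 U}$)
$l{\left(Y,y \right)} = 1 + \frac{1}{132 y}$ ($l{\left(Y,y \right)} = \frac{Y}{Y} + \frac{\frac{1}{2} \frac{1}{y}}{66} = 1 + \frac{1}{2 y} \frac{1}{66} = 1 + \frac{1}{132 y}$)
$- \frac{24494}{15860} + \frac{\frac{9169}{17824} - l{\left(-49 + 51,137 \right)}}{-7970} = - \frac{24494}{15860} + \frac{\frac{9169}{17824} - \frac{\frac{1}{132} + 137}{137}}{-7970} = \left(-24494\right) \frac{1}{15860} + \left(9169 \cdot \frac{1}{17824} - \frac{1}{137} \cdot \frac{18085}{132}\right) \left(- \frac{1}{7970}\right) = - \frac{12247}{7930} + \left(\frac{9169}{17824} - \frac{18085}{18084}\right) \left(- \frac{1}{7970}\right) = - \frac{12247}{7930} - - \frac{39133711}{642240962880} = - \frac{12247}{7930} + \frac{39133711}{642240962880} = - \frac{786521474206313}{509297083563840}$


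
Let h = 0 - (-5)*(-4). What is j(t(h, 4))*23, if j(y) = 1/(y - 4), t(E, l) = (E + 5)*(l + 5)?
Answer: -23/139 ≈ -0.16547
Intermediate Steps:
h = -20 (h = 0 - 1*20 = 0 - 20 = -20)
t(E, l) = (5 + E)*(5 + l)
j(y) = 1/(-4 + y)
j(t(h, 4))*23 = 23/(-4 + (25 + 5*(-20) + 5*4 - 20*4)) = 23/(-4 + (25 - 100 + 20 - 80)) = 23/(-4 - 135) = 23/(-139) = -1/139*23 = -23/139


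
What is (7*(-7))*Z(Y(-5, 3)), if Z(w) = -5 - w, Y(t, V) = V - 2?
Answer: 294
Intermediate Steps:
Y(t, V) = -2 + V
(7*(-7))*Z(Y(-5, 3)) = (7*(-7))*(-5 - (-2 + 3)) = -49*(-5 - 1*1) = -49*(-5 - 1) = -49*(-6) = 294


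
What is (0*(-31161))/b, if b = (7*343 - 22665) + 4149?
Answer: 0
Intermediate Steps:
b = -16115 (b = (2401 - 22665) + 4149 = -20264 + 4149 = -16115)
(0*(-31161))/b = (0*(-31161))/(-16115) = 0*(-1/16115) = 0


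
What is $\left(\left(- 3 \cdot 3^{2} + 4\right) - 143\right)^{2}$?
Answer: $27556$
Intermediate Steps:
$\left(\left(- 3 \cdot 3^{2} + 4\right) - 143\right)^{2} = \left(\left(\left(-3\right) 9 + 4\right) - 143\right)^{2} = \left(\left(-27 + 4\right) - 143\right)^{2} = \left(-23 - 143\right)^{2} = \left(-166\right)^{2} = 27556$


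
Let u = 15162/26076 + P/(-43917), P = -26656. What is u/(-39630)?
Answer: -45365047/1512782373132 ≈ -2.9988e-5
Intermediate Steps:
u = 226825235/190863282 (u = 15162/26076 - 26656/(-43917) = 15162*(1/26076) - 26656*(-1/43917) = 2527/4346 + 26656/43917 = 226825235/190863282 ≈ 1.1884)
u/(-39630) = (226825235/190863282)/(-39630) = (226825235/190863282)*(-1/39630) = -45365047/1512782373132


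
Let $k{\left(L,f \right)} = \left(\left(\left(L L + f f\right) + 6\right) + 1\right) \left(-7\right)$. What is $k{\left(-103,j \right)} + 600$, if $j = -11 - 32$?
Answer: $-86655$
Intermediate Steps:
$j = -43$
$k{\left(L,f \right)} = -49 - 7 L^{2} - 7 f^{2}$ ($k{\left(L,f \right)} = \left(\left(\left(L^{2} + f^{2}\right) + 6\right) + 1\right) \left(-7\right) = \left(\left(6 + L^{2} + f^{2}\right) + 1\right) \left(-7\right) = \left(7 + L^{2} + f^{2}\right) \left(-7\right) = -49 - 7 L^{2} - 7 f^{2}$)
$k{\left(-103,j \right)} + 600 = \left(-49 - 7 \left(-103\right)^{2} - 7 \left(-43\right)^{2}\right) + 600 = \left(-49 - 74263 - 12943\right) + 600 = -87255 + 600 = -86655$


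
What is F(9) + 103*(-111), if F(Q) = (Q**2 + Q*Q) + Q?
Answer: -11262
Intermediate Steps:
F(Q) = Q + 2*Q**2 (F(Q) = (Q**2 + Q**2) + Q = 2*Q**2 + Q = Q + 2*Q**2)
F(9) + 103*(-111) = 9*(1 + 2*9) + 103*(-111) = 9*(1 + 18) - 11433 = 9*19 - 11433 = 171 - 11433 = -11262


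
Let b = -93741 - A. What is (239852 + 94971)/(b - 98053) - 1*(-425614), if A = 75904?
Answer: 113935681749/267698 ≈ 4.2561e+5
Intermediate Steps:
b = -169645 (b = -93741 - 1*75904 = -93741 - 75904 = -169645)
(239852 + 94971)/(b - 98053) - 1*(-425614) = (239852 + 94971)/(-169645 - 98053) - 1*(-425614) = 334823/(-267698) + 425614 = 334823*(-1/267698) + 425614 = -334823/267698 + 425614 = 113935681749/267698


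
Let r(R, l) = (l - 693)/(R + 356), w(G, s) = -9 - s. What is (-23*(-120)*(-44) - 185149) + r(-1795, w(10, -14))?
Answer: -441180883/1439 ≈ -3.0659e+5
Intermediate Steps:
r(R, l) = (-693 + l)/(356 + R)
(-23*(-120)*(-44) - 185149) + r(-1795, w(10, -14)) = (-23*(-120)*(-44) - 185149) + (-693 + (-9 - 1*(-14)))/(356 - 1795) = (2760*(-44) - 185149) + (-693 + (-9 + 14))/(-1439) = (-121440 - 185149) - (-693 + 5)/1439 = -306589 - 1/1439*(-688) = -306589 + 688/1439 = -441180883/1439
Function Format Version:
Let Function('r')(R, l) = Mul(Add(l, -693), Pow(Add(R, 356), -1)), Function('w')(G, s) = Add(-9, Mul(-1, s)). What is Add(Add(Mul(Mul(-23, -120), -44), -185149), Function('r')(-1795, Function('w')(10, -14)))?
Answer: Rational(-441180883, 1439) ≈ -3.0659e+5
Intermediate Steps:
Function('r')(R, l) = Mul(Pow(Add(356, R), -1), Add(-693, l)) (Function('r')(R, l) = Mul(Add(-693, l), Pow(Add(356, R), -1)) = Mul(Pow(Add(356, R), -1), Add(-693, l)))
Add(Add(Mul(Mul(-23, -120), -44), -185149), Function('r')(-1795, Function('w')(10, -14))) = Add(Add(Mul(Mul(-23, -120), -44), -185149), Mul(Pow(Add(356, -1795), -1), Add(-693, Add(-9, Mul(-1, -14))))) = Add(Add(Mul(2760, -44), -185149), Mul(Pow(-1439, -1), Add(-693, Add(-9, 14)))) = Add(Add(-121440, -185149), Mul(Rational(-1, 1439), Add(-693, 5))) = Add(-306589, Mul(Rational(-1, 1439), -688)) = Add(-306589, Rational(688, 1439)) = Rational(-441180883, 1439)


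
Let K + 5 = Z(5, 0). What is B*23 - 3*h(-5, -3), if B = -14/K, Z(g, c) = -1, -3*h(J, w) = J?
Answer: 146/3 ≈ 48.667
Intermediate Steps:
h(J, w) = -J/3
K = -6 (K = -5 - 1 = -6)
B = 7/3 (B = -14/(-6) = -14*(-⅙) = 7/3 ≈ 2.3333)
B*23 - 3*h(-5, -3) = (7/3)*23 - (-1)*(-5) = 161/3 - 3*5/3 = 161/3 - 5 = 146/3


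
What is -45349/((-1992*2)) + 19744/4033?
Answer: 261552613/16067472 ≈ 16.278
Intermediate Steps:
-45349/((-1992*2)) + 19744/4033 = -45349/(-3984) + 19744*(1/4033) = -45349*(-1/3984) + 19744/4033 = 45349/3984 + 19744/4033 = 261552613/16067472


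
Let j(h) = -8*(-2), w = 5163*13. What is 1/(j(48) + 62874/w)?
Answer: 22373/378926 ≈ 0.059043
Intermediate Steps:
w = 67119
j(h) = 16
1/(j(48) + 62874/w) = 1/(16 + 62874/67119) = 1/(16 + 62874*(1/67119)) = 1/(16 + 20958/22373) = 1/(378926/22373) = 22373/378926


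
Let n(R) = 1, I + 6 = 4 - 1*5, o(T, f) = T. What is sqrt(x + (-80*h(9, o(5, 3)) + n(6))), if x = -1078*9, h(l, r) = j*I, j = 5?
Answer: I*sqrt(6901) ≈ 83.072*I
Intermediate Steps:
I = -7 (I = -6 + (4 - 1*5) = -6 + (4 - 5) = -6 - 1 = -7)
h(l, r) = -35 (h(l, r) = 5*(-7) = -35)
x = -9702
sqrt(x + (-80*h(9, o(5, 3)) + n(6))) = sqrt(-9702 + (-80*(-35) + 1)) = sqrt(-9702 + (2800 + 1)) = sqrt(-9702 + 2801) = sqrt(-6901) = I*sqrt(6901)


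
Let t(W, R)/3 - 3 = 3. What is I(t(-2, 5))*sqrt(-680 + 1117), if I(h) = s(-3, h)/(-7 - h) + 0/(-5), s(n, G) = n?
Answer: 3*sqrt(437)/25 ≈ 2.5085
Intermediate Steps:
t(W, R) = 18 (t(W, R) = 9 + 3*3 = 9 + 9 = 18)
I(h) = -3/(-7 - h) (I(h) = -3/(-7 - h) + 0/(-5) = -3/(-7 - h) + 0*(-1/5) = -3/(-7 - h) + 0 = -3/(-7 - h))
I(t(-2, 5))*sqrt(-680 + 1117) = (3/(7 + 18))*sqrt(-680 + 1117) = (3/25)*sqrt(437) = (3*(1/25))*sqrt(437) = 3*sqrt(437)/25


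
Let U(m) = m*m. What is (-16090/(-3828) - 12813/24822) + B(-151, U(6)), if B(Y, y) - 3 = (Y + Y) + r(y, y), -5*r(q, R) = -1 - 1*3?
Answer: -1943348158/6598515 ≈ -294.51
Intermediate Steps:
U(m) = m²
r(q, R) = ⅘ (r(q, R) = -(-1 - 1*3)/5 = -(-1 - 3)/5 = -⅕*(-4) = ⅘)
B(Y, y) = 19/5 + 2*Y (B(Y, y) = 3 + ((Y + Y) + ⅘) = 3 + (2*Y + ⅘) = 3 + (⅘ + 2*Y) = 19/5 + 2*Y)
(-16090/(-3828) - 12813/24822) + B(-151, U(6)) = (-16090/(-3828) - 12813/24822) + (19/5 + 2*(-151)) = (-16090*(-1/3828) - 12813*1/24822) + (19/5 - 302) = (8045/1914 - 4271/8274) - 1491/5 = 4865803/1319703 - 1491/5 = -1943348158/6598515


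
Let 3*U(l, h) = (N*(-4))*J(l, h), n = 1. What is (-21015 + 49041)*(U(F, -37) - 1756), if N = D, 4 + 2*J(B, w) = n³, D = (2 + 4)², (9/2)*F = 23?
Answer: -47195784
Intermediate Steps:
F = 46/9 (F = (2/9)*23 = 46/9 ≈ 5.1111)
D = 36 (D = 6² = 36)
J(B, w) = -3/2 (J(B, w) = -2 + (½)*1³ = -2 + (½)*1 = -2 + ½ = -3/2)
N = 36
U(l, h) = 72 (U(l, h) = ((36*(-4))*(-3/2))/3 = (-144*(-3/2))/3 = (⅓)*216 = 72)
(-21015 + 49041)*(U(F, -37) - 1756) = (-21015 + 49041)*(72 - 1756) = 28026*(-1684) = -47195784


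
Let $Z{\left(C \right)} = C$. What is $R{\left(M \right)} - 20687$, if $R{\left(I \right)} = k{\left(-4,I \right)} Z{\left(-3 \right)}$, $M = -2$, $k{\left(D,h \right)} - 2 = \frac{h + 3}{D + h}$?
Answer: $- \frac{41385}{2} \approx -20693.0$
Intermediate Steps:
$k{\left(D,h \right)} = 2 + \frac{3 + h}{D + h}$ ($k{\left(D,h \right)} = 2 + \frac{h + 3}{D + h} = 2 + \frac{3 + h}{D + h}$)
$R{\left(I \right)} = - \frac{3 \left(-5 + 3 I\right)}{-4 + I}$ ($R{\left(I \right)} = \frac{3 + 2 \left(-4\right) + 3 I}{-4 + I} \left(-3\right) = \frac{3 - 8 + 3 I}{-4 + I} \left(-3\right) = \frac{-5 + 3 I}{-4 + I} \left(-3\right) = - \frac{3 \left(-5 + 3 I\right)}{-4 + I}$)
$R{\left(M \right)} - 20687 = \frac{3 \left(5 - -6\right)}{-4 - 2} - 20687 = \frac{3 \left(5 + 6\right)}{-6} - 20687 = 3 \left(- \frac{1}{6}\right) 11 - 20687 = - \frac{11}{2} - 20687 = - \frac{41385}{2}$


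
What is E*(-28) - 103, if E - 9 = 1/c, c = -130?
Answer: -23061/65 ≈ -354.78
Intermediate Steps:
E = 1169/130 (E = 9 + 1/(-130) = 9 - 1/130 = 1169/130 ≈ 8.9923)
E*(-28) - 103 = (1169/130)*(-28) - 103 = -16366/65 - 103 = -23061/65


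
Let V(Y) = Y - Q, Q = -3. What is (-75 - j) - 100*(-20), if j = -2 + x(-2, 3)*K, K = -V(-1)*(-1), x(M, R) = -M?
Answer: 1923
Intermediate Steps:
V(Y) = 3 + Y (V(Y) = Y - 1*(-3) = Y + 3 = 3 + Y)
K = 2 (K = -(3 - 1)*(-1) = -1*2*(-1) = -2*(-1) = 2)
j = 2 (j = -2 - 1*(-2)*2 = -2 + 2*2 = -2 + 4 = 2)
(-75 - j) - 100*(-20) = (-75 - 1*2) - 100*(-20) = (-75 - 2) + 2000 = -77 + 2000 = 1923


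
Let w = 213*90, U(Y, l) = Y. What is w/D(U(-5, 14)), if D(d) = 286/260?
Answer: 191700/11 ≈ 17427.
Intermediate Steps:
D(d) = 11/10 (D(d) = 286*(1/260) = 11/10)
w = 19170
w/D(U(-5, 14)) = 19170/(11/10) = 19170*(10/11) = 191700/11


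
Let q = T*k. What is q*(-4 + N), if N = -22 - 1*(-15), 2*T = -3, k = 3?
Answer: 99/2 ≈ 49.500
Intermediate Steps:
T = -3/2 (T = (½)*(-3) = -3/2 ≈ -1.5000)
q = -9/2 (q = -3/2*3 = -9/2 ≈ -4.5000)
N = -7 (N = -22 + 15 = -7)
q*(-4 + N) = -9*(-4 - 7)/2 = -9/2*(-11) = 99/2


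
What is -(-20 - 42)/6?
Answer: 31/3 ≈ 10.333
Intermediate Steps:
-(-20 - 42)/6 = -(-62)/6 = -1*(-31/3) = 31/3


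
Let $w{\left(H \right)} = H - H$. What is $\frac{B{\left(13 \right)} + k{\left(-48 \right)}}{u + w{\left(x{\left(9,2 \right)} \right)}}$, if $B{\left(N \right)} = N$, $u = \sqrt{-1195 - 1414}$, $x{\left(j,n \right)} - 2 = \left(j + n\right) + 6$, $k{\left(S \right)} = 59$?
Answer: $- \frac{72 i \sqrt{2609}}{2609} \approx - 1.4096 i$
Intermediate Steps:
$x{\left(j,n \right)} = 8 + j + n$ ($x{\left(j,n \right)} = 2 + \left(\left(j + n\right) + 6\right) = 2 + \left(6 + j + n\right) = 8 + j + n$)
$u = i \sqrt{2609}$ ($u = \sqrt{-2609} = i \sqrt{2609} \approx 51.078 i$)
$w{\left(H \right)} = 0$
$\frac{B{\left(13 \right)} + k{\left(-48 \right)}}{u + w{\left(x{\left(9,2 \right)} \right)}} = \frac{13 + 59}{i \sqrt{2609} + 0} = \frac{72}{i \sqrt{2609}} = 72 \left(- \frac{i \sqrt{2609}}{2609}\right) = - \frac{72 i \sqrt{2609}}{2609}$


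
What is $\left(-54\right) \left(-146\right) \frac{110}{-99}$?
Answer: $-8760$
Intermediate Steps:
$\left(-54\right) \left(-146\right) \frac{110}{-99} = 7884 \cdot 110 \left(- \frac{1}{99}\right) = 7884 \left(- \frac{10}{9}\right) = -8760$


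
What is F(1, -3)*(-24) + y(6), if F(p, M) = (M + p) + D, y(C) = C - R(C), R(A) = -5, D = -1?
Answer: 83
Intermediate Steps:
y(C) = 5 + C (y(C) = C - 1*(-5) = C + 5 = 5 + C)
F(p, M) = -1 + M + p (F(p, M) = (M + p) - 1 = -1 + M + p)
F(1, -3)*(-24) + y(6) = (-1 - 3 + 1)*(-24) + (5 + 6) = -3*(-24) + 11 = 72 + 11 = 83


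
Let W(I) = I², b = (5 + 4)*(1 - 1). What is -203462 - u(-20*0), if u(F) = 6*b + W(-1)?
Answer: -203463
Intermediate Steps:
b = 0 (b = 9*0 = 0)
u(F) = 1 (u(F) = 6*0 + (-1)² = 0 + 1 = 1)
-203462 - u(-20*0) = -203462 - 1*1 = -203462 - 1 = -203463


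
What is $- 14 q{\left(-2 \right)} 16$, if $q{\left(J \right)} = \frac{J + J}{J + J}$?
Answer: $-224$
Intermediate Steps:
$q{\left(J \right)} = 1$ ($q{\left(J \right)} = \frac{2 J}{2 J} = 2 J \frac{1}{2 J} = 1$)
$- 14 q{\left(-2 \right)} 16 = \left(-14\right) 1 \cdot 16 = \left(-14\right) 16 = -224$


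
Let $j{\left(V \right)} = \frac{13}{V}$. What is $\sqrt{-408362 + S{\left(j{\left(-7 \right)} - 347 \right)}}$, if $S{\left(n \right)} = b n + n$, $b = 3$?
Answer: $\frac{i \sqrt{20078114}}{7} \approx 640.12 i$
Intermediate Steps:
$S{\left(n \right)} = 4 n$ ($S{\left(n \right)} = 3 n + n = 4 n$)
$\sqrt{-408362 + S{\left(j{\left(-7 \right)} - 347 \right)}} = \sqrt{-408362 + 4 \left(\frac{13}{-7} - 347\right)} = \sqrt{-408362 + 4 \left(13 \left(- \frac{1}{7}\right) - 347\right)} = \sqrt{-408362 + 4 \left(- \frac{13}{7} - 347\right)} = \sqrt{-408362 + 4 \left(- \frac{2442}{7}\right)} = \sqrt{-408362 - \frac{9768}{7}} = \sqrt{- \frac{2868302}{7}} = \frac{i \sqrt{20078114}}{7}$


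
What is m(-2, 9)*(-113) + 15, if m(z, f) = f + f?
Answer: -2019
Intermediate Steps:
m(z, f) = 2*f
m(-2, 9)*(-113) + 15 = (2*9)*(-113) + 15 = 18*(-113) + 15 = -2034 + 15 = -2019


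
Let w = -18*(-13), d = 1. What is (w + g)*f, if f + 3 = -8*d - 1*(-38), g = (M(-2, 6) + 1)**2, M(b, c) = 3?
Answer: 6750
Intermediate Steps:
w = 234
g = 16 (g = (3 + 1)**2 = 4**2 = 16)
f = 27 (f = -3 + (-8*1 - 1*(-38)) = -3 + (-8 + 38) = -3 + 30 = 27)
(w + g)*f = (234 + 16)*27 = 250*27 = 6750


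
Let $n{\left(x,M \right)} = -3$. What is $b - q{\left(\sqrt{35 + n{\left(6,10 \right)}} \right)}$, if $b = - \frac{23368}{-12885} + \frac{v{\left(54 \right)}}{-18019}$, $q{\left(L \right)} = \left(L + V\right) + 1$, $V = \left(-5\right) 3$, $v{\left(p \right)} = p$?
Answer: $\frac{3670819612}{232174815} - 4 \sqrt{2} \approx 10.154$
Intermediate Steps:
$V = -15$
$q{\left(L \right)} = -14 + L$ ($q{\left(L \right)} = \left(L - 15\right) + 1 = \left(-15 + L\right) + 1 = -14 + L$)
$b = \frac{420372202}{232174815}$ ($b = - \frac{23368}{-12885} + \frac{54}{-18019} = \left(-23368\right) \left(- \frac{1}{12885}\right) + 54 \left(- \frac{1}{18019}\right) = \frac{23368}{12885} - \frac{54}{18019} = \frac{420372202}{232174815} \approx 1.8106$)
$b - q{\left(\sqrt{35 + n{\left(6,10 \right)}} \right)} = \frac{420372202}{232174815} - \left(-14 + \sqrt{35 - 3}\right) = \frac{420372202}{232174815} - \left(-14 + \sqrt{32}\right) = \frac{420372202}{232174815} - \left(-14 + 4 \sqrt{2}\right) = \frac{420372202}{232174815} + \left(14 - 4 \sqrt{2}\right) = \frac{3670819612}{232174815} - 4 \sqrt{2}$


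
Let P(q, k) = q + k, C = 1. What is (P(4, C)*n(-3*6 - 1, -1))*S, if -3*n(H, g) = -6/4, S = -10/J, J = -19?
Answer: 25/19 ≈ 1.3158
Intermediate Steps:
P(q, k) = k + q
S = 10/19 (S = -10/(-19) = -10*(-1/19) = 10/19 ≈ 0.52632)
n(H, g) = ½ (n(H, g) = -(-2)/4 = -⅓*(-3/2) = ½)
(P(4, C)*n(-3*6 - 1, -1))*S = ((1 + 4)*(½))*(10/19) = (5*(½))*(10/19) = (5/2)*(10/19) = 25/19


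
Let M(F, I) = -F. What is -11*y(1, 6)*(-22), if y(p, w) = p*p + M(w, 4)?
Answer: -1210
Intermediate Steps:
y(p, w) = p² - w (y(p, w) = p*p - w = p² - w)
-11*y(1, 6)*(-22) = -11*(1² - 1*6)*(-22) = -11*(1 - 6)*(-22) = -11*(-5)*(-22) = 55*(-22) = -1210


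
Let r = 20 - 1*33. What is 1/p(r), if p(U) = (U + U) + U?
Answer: -1/39 ≈ -0.025641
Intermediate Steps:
r = -13 (r = 20 - 33 = -13)
p(U) = 3*U (p(U) = 2*U + U = 3*U)
1/p(r) = 1/(3*(-13)) = 1/(-39) = -1/39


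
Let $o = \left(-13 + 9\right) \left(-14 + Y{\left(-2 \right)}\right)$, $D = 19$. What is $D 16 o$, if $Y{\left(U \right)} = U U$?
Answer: $12160$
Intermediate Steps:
$Y{\left(U \right)} = U^{2}$
$o = 40$ ($o = \left(-13 + 9\right) \left(-14 + \left(-2\right)^{2}\right) = - 4 \left(-14 + 4\right) = \left(-4\right) \left(-10\right) = 40$)
$D 16 o = 19 \cdot 16 \cdot 40 = 304 \cdot 40 = 12160$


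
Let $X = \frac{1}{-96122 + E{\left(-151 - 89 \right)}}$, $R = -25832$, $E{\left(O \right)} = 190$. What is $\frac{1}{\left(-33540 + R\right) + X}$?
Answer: $- \frac{95932}{5695674705} \approx -1.6843 \cdot 10^{-5}$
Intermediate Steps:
$X = - \frac{1}{95932}$ ($X = \frac{1}{-96122 + 190} = \frac{1}{-95932} = - \frac{1}{95932} \approx -1.0424 \cdot 10^{-5}$)
$\frac{1}{\left(-33540 + R\right) + X} = \frac{1}{\left(-33540 - 25832\right) - \frac{1}{95932}} = \frac{1}{-59372 - \frac{1}{95932}} = \frac{1}{- \frac{5695674705}{95932}} = - \frac{95932}{5695674705}$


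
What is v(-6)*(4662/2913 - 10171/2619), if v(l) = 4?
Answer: -23224460/2543049 ≈ -9.1325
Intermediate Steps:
v(-6)*(4662/2913 - 10171/2619) = 4*(4662/2913 - 10171/2619) = 4*(4662*(1/2913) - 10171*1/2619) = 4*(1554/971 - 10171/2619) = 4*(-5806115/2543049) = -23224460/2543049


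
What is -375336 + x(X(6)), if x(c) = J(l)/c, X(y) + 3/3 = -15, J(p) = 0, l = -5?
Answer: -375336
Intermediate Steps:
X(y) = -16 (X(y) = -1 - 15 = -16)
x(c) = 0 (x(c) = 0/c = 0)
-375336 + x(X(6)) = -375336 + 0 = -375336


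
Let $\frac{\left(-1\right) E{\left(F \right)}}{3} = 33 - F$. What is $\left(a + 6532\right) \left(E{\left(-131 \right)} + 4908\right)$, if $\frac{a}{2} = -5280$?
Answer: $-17787648$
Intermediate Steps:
$a = -10560$ ($a = 2 \left(-5280\right) = -10560$)
$E{\left(F \right)} = -99 + 3 F$ ($E{\left(F \right)} = - 3 \left(33 - F\right) = -99 + 3 F$)
$\left(a + 6532\right) \left(E{\left(-131 \right)} + 4908\right) = \left(-10560 + 6532\right) \left(\left(-99 + 3 \left(-131\right)\right) + 4908\right) = - 4028 \left(\left(-99 - 393\right) + 4908\right) = - 4028 \left(-492 + 4908\right) = \left(-4028\right) 4416 = -17787648$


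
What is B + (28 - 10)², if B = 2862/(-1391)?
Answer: 447822/1391 ≈ 321.94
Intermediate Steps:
B = -2862/1391 (B = 2862*(-1/1391) = -2862/1391 ≈ -2.0575)
B + (28 - 10)² = -2862/1391 + (28 - 10)² = -2862/1391 + 18² = -2862/1391 + 324 = 447822/1391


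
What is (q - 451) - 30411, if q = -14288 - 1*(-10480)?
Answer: -34670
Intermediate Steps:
q = -3808 (q = -14288 + 10480 = -3808)
(q - 451) - 30411 = (-3808 - 451) - 30411 = -4259 - 30411 = -34670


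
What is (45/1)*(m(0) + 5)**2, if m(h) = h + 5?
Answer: 4500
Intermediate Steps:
m(h) = 5 + h
(45/1)*(m(0) + 5)**2 = (45/1)*((5 + 0) + 5)**2 = (45*1)*(5 + 5)**2 = 45*10**2 = 45*100 = 4500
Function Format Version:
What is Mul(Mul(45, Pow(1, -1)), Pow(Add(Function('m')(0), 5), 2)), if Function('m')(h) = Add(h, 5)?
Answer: 4500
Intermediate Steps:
Function('m')(h) = Add(5, h)
Mul(Mul(45, Pow(1, -1)), Pow(Add(Function('m')(0), 5), 2)) = Mul(Mul(45, Pow(1, -1)), Pow(Add(Add(5, 0), 5), 2)) = Mul(Mul(45, 1), Pow(Add(5, 5), 2)) = Mul(45, Pow(10, 2)) = Mul(45, 100) = 4500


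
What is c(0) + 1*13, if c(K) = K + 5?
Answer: 18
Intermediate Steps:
c(K) = 5 + K
c(0) + 1*13 = (5 + 0) + 1*13 = 5 + 13 = 18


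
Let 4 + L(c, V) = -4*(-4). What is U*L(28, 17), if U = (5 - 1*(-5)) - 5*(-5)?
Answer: 420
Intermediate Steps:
L(c, V) = 12 (L(c, V) = -4 - 4*(-4) = -4 + 16 = 12)
U = 35 (U = (5 + 5) + 25 = 10 + 25 = 35)
U*L(28, 17) = 35*12 = 420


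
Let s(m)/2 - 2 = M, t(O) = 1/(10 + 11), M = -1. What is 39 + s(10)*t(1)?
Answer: 821/21 ≈ 39.095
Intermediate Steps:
t(O) = 1/21
s(m) = 2 (s(m) = 4 + 2*(-1) = 4 - 2 = 2)
39 + s(10)*t(1) = 39 + 2*(1/21) = 39 + 2/21 = 821/21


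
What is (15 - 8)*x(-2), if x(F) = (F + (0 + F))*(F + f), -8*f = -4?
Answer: 42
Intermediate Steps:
f = 1/2 (f = -1/8*(-4) = 1/2 ≈ 0.50000)
x(F) = 2*F*(1/2 + F) (x(F) = (F + (0 + F))*(F + 1/2) = (F + F)*(1/2 + F) = (2*F)*(1/2 + F) = 2*F*(1/2 + F))
(15 - 8)*x(-2) = (15 - 8)*(-2*(1 + 2*(-2))) = 7*(-2*(1 - 4)) = 7*(-2*(-3)) = 7*6 = 42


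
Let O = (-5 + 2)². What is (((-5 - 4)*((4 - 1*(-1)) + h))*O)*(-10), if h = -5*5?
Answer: -16200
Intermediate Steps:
O = 9 (O = (-3)² = 9)
h = -25
(((-5 - 4)*((4 - 1*(-1)) + h))*O)*(-10) = (((-5 - 4)*((4 - 1*(-1)) - 25))*9)*(-10) = (-9*((4 + 1) - 25)*9)*(-10) = (-9*(5 - 25)*9)*(-10) = (-9*(-20)*9)*(-10) = (180*9)*(-10) = 1620*(-10) = -16200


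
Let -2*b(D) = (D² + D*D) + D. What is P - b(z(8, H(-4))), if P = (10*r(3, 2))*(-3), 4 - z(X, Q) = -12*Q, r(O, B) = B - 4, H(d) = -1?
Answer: 120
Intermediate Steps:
r(O, B) = -4 + B
z(X, Q) = 4 + 12*Q (z(X, Q) = 4 - (-12)*Q = 4 + 12*Q)
P = 60 (P = (10*(-4 + 2))*(-3) = (10*(-2))*(-3) = -20*(-3) = 60)
b(D) = -D² - D/2 (b(D) = -((D² + D*D) + D)/2 = -((D² + D²) + D)/2 = -(2*D² + D)/2 = -(D + 2*D²)/2 = -D² - D/2)
P - b(z(8, H(-4))) = 60 - (-1)*(4 + 12*(-1))*(½ + (4 + 12*(-1))) = 60 - (-1)*(4 - 12)*(½ + (4 - 12)) = 60 - (-1)*(-8)*(½ - 8) = 60 - (-1)*(-8)*(-15)/2 = 60 - 1*(-60) = 60 + 60 = 120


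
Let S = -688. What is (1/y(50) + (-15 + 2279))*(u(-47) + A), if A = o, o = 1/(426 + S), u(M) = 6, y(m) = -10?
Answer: 35565869/2620 ≈ 13575.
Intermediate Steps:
o = -1/262 (o = 1/(426 - 688) = 1/(-262) = -1/262 ≈ -0.0038168)
A = -1/262 ≈ -0.0038168
(1/y(50) + (-15 + 2279))*(u(-47) + A) = (1/(-10) + (-15 + 2279))*(6 - 1/262) = (-⅒ + 2264)*(1571/262) = (22639/10)*(1571/262) = 35565869/2620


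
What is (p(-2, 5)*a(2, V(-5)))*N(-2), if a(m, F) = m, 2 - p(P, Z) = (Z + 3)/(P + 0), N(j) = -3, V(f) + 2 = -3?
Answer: -36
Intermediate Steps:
V(f) = -5 (V(f) = -2 - 3 = -5)
p(P, Z) = 2 - (3 + Z)/P (p(P, Z) = 2 - (Z + 3)/(P + 0) = 2 - (3 + Z)/P)
(p(-2, 5)*a(2, V(-5)))*N(-2) = (((-3 - 1*5 + 2*(-2))/(-2))*2)*(-3) = (-(-3 - 5 - 4)/2*2)*(-3) = (-½*(-12)*2)*(-3) = (6*2)*(-3) = 12*(-3) = -36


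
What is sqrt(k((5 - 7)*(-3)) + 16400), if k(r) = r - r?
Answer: 20*sqrt(41) ≈ 128.06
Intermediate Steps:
k(r) = 0
sqrt(k((5 - 7)*(-3)) + 16400) = sqrt(0 + 16400) = sqrt(16400) = 20*sqrt(41)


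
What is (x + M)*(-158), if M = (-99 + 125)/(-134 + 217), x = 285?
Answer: -3741598/83 ≈ -45080.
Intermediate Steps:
M = 26/83 ≈ 0.31325
(x + M)*(-158) = (285 + 26/83)*(-158) = (23681/83)*(-158) = -3741598/83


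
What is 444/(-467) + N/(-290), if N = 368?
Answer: -150308/67715 ≈ -2.2197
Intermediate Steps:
444/(-467) + N/(-290) = 444/(-467) + 368/(-290) = 444*(-1/467) + 368*(-1/290) = -444/467 - 184/145 = -150308/67715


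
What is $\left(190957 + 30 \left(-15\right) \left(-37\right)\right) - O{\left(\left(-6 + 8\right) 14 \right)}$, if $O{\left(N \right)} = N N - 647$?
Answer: $207470$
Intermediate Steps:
$O{\left(N \right)} = -647 + N^{2}$ ($O{\left(N \right)} = N^{2} - 647 = -647 + N^{2}$)
$\left(190957 + 30 \left(-15\right) \left(-37\right)\right) - O{\left(\left(-6 + 8\right) 14 \right)} = \left(190957 + 30 \left(-15\right) \left(-37\right)\right) - \left(-647 + \left(\left(-6 + 8\right) 14\right)^{2}\right) = \left(190957 - -16650\right) - \left(-647 + \left(2 \cdot 14\right)^{2}\right) = \left(190957 + 16650\right) - \left(-647 + 28^{2}\right) = 207607 - \left(-647 + 784\right) = 207607 - 137 = 207470$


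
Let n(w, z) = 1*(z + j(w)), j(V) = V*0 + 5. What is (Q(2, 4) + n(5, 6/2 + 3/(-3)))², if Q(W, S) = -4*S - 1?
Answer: 100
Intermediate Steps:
j(V) = 5 (j(V) = 0 + 5 = 5)
Q(W, S) = -1 - 4*S
n(w, z) = 5 + z (n(w, z) = 1*(z + 5) = 1*(5 + z) = 5 + z)
(Q(2, 4) + n(5, 6/2 + 3/(-3)))² = ((-1 - 4*4) + (5 + (6/2 + 3/(-3))))² = ((-1 - 16) + (5 + (6*(½) + 3*(-⅓))))² = (-17 + (5 + (3 - 1)))² = (-17 + (5 + 2))² = (-17 + 7)² = (-10)² = 100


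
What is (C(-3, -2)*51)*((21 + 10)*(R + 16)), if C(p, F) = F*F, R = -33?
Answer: -107508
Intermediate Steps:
C(p, F) = F**2
(C(-3, -2)*51)*((21 + 10)*(R + 16)) = ((-2)**2*51)*((21 + 10)*(-33 + 16)) = (4*51)*(31*(-17)) = 204*(-527) = -107508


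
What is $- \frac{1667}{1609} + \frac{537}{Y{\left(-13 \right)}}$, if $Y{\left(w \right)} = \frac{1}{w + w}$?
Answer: $- \frac{22466525}{1609} \approx -13963.0$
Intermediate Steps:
$Y{\left(w \right)} = \frac{1}{2 w}$
$- \frac{1667}{1609} + \frac{537}{Y{\left(-13 \right)}} = - \frac{1667}{1609} + \frac{537}{\frac{1}{2} \frac{1}{-13}} = \left(-1667\right) \frac{1}{1609} + \frac{537}{\frac{1}{2} \left(- \frac{1}{13}\right)} = - \frac{1667}{1609} + \frac{537}{- \frac{1}{26}} = - \frac{1667}{1609} + 537 \left(-26\right) = - \frac{1667}{1609} - 13962 = - \frac{22466525}{1609}$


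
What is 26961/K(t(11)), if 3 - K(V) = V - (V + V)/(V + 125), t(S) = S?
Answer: -1833348/533 ≈ -3439.7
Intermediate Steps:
K(V) = 3 - V + 2*V/(125 + V) (K(V) = 3 - (V - (V + V)/(V + 125)) = 3 - (V - 2*V/(125 + V)) = 3 + (-V + 2*V/(125 + V)) = 3 - V + 2*V/(125 + V))
26961/K(t(11)) = 26961/(((375 - 1*11**2 - 120*11)/(125 + 11))) = 26961/(((375 - 1*121 - 1320)/136)) = 26961/(((375 - 121 - 1320)/136)) = 26961/(((1/136)*(-1066))) = 26961/(-533/68) = 26961*(-68/533) = -1833348/533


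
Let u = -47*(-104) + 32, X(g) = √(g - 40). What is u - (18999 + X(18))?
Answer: -14079 - I*√22 ≈ -14079.0 - 4.6904*I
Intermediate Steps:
X(g) = √(-40 + g)
u = 4920 (u = 4888 + 32 = 4920)
u - (18999 + X(18)) = 4920 - (18999 + √(-40 + 18)) = 4920 - (18999 + √(-22)) = 4920 - (18999 + I*√22) = 4920 + (-18999 - I*√22) = -14079 - I*√22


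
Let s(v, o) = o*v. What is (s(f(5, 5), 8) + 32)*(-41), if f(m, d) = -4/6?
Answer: -3280/3 ≈ -1093.3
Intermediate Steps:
f(m, d) = -⅔ (f(m, d) = -4*⅙ = -⅔)
(s(f(5, 5), 8) + 32)*(-41) = (8*(-⅔) + 32)*(-41) = (-16/3 + 32)*(-41) = (80/3)*(-41) = -3280/3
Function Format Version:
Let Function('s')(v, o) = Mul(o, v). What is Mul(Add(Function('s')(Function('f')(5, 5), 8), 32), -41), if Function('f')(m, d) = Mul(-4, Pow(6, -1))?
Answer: Rational(-3280, 3) ≈ -1093.3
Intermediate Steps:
Function('f')(m, d) = Rational(-2, 3) (Function('f')(m, d) = Mul(-4, Rational(1, 6)) = Rational(-2, 3))
Mul(Add(Function('s')(Function('f')(5, 5), 8), 32), -41) = Mul(Add(Mul(8, Rational(-2, 3)), 32), -41) = Mul(Add(Rational(-16, 3), 32), -41) = Mul(Rational(80, 3), -41) = Rational(-3280, 3)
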